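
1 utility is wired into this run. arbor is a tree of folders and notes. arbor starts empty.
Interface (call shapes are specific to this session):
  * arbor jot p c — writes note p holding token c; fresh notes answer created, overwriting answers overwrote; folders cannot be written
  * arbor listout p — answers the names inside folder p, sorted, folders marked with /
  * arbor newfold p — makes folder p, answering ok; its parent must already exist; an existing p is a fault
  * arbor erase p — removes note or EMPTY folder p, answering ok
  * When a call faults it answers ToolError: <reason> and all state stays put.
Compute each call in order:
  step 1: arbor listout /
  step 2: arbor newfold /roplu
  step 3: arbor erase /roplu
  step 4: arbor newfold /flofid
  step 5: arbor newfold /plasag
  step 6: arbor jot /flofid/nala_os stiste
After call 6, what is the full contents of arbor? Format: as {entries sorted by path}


Answer: {flofid/, flofid/nala_os=stiste, plasag/}

Derivation:
→ arbor listout(p: /)
← []
→ arbor newfold(p: /roplu)
← ok
→ arbor erase(p: /roplu)
← ok
→ arbor newfold(p: /flofid)
← ok
→ arbor newfold(p: /plasag)
← ok
→ arbor jot(p: /flofid/nala_os, c: stiste)
← created


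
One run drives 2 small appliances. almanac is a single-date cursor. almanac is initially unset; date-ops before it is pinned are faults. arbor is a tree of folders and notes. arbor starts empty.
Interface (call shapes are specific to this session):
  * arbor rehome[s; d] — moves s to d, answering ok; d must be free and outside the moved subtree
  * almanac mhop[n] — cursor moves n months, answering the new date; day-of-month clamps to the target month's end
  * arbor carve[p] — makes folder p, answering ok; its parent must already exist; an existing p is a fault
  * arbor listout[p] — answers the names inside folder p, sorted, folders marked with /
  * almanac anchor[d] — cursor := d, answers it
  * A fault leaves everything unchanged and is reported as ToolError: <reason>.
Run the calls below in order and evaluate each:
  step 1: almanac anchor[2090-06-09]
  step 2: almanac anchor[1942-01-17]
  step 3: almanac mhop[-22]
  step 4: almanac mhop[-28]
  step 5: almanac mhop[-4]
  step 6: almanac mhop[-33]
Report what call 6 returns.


→ almanac anchor(2090-06-09)
← 2090-06-09
→ almanac anchor(1942-01-17)
← 1942-01-17
→ almanac mhop(-22)
← 1940-03-17
→ almanac mhop(-28)
← 1937-11-17
→ almanac mhop(-4)
← 1937-07-17
→ almanac mhop(-33)
← 1934-10-17

Answer: 1934-10-17


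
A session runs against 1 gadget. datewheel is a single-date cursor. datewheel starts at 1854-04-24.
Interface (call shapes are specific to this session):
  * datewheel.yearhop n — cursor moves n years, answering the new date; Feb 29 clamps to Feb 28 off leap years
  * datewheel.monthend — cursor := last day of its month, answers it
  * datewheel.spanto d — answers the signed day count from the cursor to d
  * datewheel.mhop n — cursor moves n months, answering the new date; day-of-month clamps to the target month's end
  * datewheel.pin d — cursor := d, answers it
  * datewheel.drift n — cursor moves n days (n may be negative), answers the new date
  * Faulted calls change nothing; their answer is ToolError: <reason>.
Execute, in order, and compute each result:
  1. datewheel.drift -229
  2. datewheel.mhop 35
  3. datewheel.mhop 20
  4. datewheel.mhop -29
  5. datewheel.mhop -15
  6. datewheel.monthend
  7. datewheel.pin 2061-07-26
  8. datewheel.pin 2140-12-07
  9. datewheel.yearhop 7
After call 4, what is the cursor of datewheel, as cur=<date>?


Answer: cur=1855-11-07

Derivation:
-> drift(n='-229')
<- 1853-09-07
-> mhop(n='35')
<- 1856-08-07
-> mhop(n='20')
<- 1858-04-07
-> mhop(n='-29')
<- 1855-11-07
-> mhop(n='-15')
<- 1854-08-07
-> monthend()
<- 1854-08-31
-> pin(d='2061-07-26')
<- 2061-07-26
-> pin(d='2140-12-07')
<- 2140-12-07
-> yearhop(n='7')
<- 2147-12-07


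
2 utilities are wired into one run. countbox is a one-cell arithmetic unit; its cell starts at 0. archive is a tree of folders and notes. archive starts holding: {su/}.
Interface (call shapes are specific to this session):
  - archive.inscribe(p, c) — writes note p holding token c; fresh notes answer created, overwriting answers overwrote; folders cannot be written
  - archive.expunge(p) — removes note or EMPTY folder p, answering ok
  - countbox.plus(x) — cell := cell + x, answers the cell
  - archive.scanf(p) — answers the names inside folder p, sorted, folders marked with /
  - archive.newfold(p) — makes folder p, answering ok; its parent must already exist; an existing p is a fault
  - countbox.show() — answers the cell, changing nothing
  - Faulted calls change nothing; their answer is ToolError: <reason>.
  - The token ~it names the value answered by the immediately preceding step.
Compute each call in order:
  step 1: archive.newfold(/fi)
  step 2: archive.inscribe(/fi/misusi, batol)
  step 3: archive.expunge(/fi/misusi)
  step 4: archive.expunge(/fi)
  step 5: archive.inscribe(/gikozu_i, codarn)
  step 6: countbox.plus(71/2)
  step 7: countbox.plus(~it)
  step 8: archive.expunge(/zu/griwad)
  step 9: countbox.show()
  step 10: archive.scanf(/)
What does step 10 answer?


>>> newfold p=/fi
= ok
>>> inscribe p=/fi/misusi c=batol
= created
>>> expunge p=/fi/misusi
= ok
>>> expunge p=/fi
= ok
>>> inscribe p=/gikozu_i c=codarn
= created
>>> plus x=71/2
= 71/2
>>> plus x=~it
= 71
>>> expunge p=/zu/griwad
= ToolError: not found
>>> show
= 71
>>> scanf p=/
= [gikozu_i, su/]

Answer: [gikozu_i, su/]


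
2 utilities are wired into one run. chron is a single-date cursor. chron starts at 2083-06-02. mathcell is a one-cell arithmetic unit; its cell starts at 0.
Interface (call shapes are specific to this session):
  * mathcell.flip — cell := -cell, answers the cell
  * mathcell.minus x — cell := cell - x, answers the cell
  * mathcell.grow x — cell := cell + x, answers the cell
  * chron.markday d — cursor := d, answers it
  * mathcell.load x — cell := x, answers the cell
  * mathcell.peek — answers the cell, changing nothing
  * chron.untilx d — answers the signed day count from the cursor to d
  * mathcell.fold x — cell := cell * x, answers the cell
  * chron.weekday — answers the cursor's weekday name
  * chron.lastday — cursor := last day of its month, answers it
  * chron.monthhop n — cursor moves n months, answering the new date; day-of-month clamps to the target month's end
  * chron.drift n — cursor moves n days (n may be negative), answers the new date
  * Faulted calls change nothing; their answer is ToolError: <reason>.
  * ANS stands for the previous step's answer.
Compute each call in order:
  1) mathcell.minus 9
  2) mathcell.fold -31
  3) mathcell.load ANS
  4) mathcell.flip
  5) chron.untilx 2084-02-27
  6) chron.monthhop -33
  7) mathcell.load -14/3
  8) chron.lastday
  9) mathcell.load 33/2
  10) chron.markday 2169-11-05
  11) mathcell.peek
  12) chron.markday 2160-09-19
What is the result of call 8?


% 1. mathcell.minus(9) -> -9
% 2. mathcell.fold(-31) -> 279
% 3. mathcell.load(ANS) -> 279
% 4. mathcell.flip() -> -279
% 5. chron.untilx(2084-02-27) -> 270
% 6. chron.monthhop(-33) -> 2080-09-02
% 7. mathcell.load(-14/3) -> -14/3
% 8. chron.lastday() -> 2080-09-30
% 9. mathcell.load(33/2) -> 33/2
% 10. chron.markday(2169-11-05) -> 2169-11-05
% 11. mathcell.peek() -> 33/2
% 12. chron.markday(2160-09-19) -> 2160-09-19

Answer: 2080-09-30


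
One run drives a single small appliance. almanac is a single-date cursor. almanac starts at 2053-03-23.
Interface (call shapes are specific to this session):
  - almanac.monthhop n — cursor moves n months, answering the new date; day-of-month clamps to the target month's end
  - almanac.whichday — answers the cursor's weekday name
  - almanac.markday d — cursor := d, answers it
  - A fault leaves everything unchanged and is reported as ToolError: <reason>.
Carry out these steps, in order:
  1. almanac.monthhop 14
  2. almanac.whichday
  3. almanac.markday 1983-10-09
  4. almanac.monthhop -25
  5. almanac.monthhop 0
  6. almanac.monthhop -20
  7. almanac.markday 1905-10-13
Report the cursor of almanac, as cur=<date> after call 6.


Answer: cur=1980-01-09

Derivation:
>> almanac.monthhop(14)
<< 2054-05-23
>> almanac.whichday()
<< Saturday
>> almanac.markday(1983-10-09)
<< 1983-10-09
>> almanac.monthhop(-25)
<< 1981-09-09
>> almanac.monthhop(0)
<< 1981-09-09
>> almanac.monthhop(-20)
<< 1980-01-09
>> almanac.markday(1905-10-13)
<< 1905-10-13


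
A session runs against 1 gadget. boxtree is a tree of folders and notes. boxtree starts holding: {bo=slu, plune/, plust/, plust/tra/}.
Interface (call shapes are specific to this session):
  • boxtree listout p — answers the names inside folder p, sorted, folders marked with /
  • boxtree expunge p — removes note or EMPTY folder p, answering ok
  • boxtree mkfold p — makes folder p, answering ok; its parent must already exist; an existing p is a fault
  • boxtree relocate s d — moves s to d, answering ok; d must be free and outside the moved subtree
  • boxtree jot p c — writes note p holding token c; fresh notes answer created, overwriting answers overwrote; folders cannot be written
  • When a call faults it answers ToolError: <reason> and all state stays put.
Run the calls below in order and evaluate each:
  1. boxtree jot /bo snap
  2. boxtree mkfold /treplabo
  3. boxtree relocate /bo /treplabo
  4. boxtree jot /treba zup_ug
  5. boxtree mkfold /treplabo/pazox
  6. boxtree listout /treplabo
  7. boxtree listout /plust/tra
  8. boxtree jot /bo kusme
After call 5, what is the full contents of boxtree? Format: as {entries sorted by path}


Answer: {bo=snap, plune/, plust/, plust/tra/, treba=zup_ug, treplabo/, treplabo/pazox/}

Derivation:
-- 1. boxtree jot(p='/bo', c='snap') ~> overwrote
-- 2. boxtree mkfold(p='/treplabo') ~> ok
-- 3. boxtree relocate(s='/bo', d='/treplabo') ~> ToolError: exists
-- 4. boxtree jot(p='/treba', c='zup_ug') ~> created
-- 5. boxtree mkfold(p='/treplabo/pazox') ~> ok
-- 6. boxtree listout(p='/treplabo') ~> [pazox/]
-- 7. boxtree listout(p='/plust/tra') ~> []
-- 8. boxtree jot(p='/bo', c='kusme') ~> overwrote


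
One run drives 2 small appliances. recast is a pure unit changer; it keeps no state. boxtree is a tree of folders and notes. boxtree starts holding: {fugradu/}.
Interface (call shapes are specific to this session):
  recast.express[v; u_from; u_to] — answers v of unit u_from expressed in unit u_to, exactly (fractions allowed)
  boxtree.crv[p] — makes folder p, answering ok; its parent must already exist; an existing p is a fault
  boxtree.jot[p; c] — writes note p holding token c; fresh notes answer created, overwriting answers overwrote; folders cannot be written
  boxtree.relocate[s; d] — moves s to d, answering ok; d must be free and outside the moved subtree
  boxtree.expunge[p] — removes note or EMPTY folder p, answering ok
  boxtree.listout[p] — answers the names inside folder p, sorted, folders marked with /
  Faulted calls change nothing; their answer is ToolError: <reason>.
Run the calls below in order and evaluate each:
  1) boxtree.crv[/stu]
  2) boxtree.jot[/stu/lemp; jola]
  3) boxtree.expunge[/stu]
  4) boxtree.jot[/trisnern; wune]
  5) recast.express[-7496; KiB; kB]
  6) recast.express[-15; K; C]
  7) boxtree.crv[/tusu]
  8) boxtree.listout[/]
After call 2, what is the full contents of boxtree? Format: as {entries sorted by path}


> boxtree.crv p: /stu
[out] ok
> boxtree.jot p: /stu/lemp c: jola
[out] created
> boxtree.expunge p: /stu
[out] ToolError: not empty
> boxtree.jot p: /trisnern c: wune
[out] created
> recast.express v: -7496 u_from: KiB u_to: kB
[out] -959488/125
> recast.express v: -15 u_from: K u_to: C
[out] -5763/20
> boxtree.crv p: /tusu
[out] ok
> boxtree.listout p: /
[out] [fugradu/, stu/, trisnern, tusu/]

Answer: {fugradu/, stu/, stu/lemp=jola}


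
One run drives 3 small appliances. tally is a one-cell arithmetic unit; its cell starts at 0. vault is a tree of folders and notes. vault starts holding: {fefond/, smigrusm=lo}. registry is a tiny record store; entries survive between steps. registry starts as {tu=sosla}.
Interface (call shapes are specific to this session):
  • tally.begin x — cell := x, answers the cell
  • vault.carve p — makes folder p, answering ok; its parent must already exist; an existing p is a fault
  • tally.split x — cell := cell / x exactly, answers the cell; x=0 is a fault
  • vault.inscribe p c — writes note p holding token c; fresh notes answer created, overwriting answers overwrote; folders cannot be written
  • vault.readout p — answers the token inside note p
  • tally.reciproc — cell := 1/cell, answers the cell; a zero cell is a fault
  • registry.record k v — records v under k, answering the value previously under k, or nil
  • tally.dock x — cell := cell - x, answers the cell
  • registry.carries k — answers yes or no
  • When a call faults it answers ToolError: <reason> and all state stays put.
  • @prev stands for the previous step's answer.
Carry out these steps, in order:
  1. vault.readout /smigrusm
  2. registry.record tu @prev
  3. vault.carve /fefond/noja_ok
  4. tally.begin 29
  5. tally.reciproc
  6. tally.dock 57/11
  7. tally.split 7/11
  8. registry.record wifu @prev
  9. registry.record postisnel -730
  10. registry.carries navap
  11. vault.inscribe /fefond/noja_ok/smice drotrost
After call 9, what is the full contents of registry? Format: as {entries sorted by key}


Answer: {postisnel=-730, tu=lo, wifu=-1642/203}

Derivation:
·→ readout(/smigrusm)
·← lo
·→ record(tu, @prev)
·← sosla
·→ carve(/fefond/noja_ok)
·← ok
·→ begin(29)
·← 29
·→ reciproc()
·← 1/29
·→ dock(57/11)
·← -1642/319
·→ split(7/11)
·← -1642/203
·→ record(wifu, @prev)
·← nil
·→ record(postisnel, -730)
·← nil
·→ carries(navap)
·← no
·→ inscribe(/fefond/noja_ok/smice, drotrost)
·← created


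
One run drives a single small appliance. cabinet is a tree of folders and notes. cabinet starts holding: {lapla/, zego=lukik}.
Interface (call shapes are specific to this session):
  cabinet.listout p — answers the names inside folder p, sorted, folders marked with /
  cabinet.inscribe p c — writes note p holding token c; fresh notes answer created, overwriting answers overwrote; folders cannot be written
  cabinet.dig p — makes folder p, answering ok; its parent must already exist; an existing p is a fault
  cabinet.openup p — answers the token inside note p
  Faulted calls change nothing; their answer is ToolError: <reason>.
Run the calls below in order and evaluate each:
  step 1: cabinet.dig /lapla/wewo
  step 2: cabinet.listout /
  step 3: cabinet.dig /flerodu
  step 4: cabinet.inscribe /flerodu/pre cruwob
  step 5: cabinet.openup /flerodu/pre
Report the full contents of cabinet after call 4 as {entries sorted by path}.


;; 1. cabinet.dig(p=/lapla/wewo) : ok
;; 2. cabinet.listout(p=/) : [lapla/, zego]
;; 3. cabinet.dig(p=/flerodu) : ok
;; 4. cabinet.inscribe(p=/flerodu/pre, c=cruwob) : created
;; 5. cabinet.openup(p=/flerodu/pre) : cruwob

Answer: {flerodu/, flerodu/pre=cruwob, lapla/, lapla/wewo/, zego=lukik}


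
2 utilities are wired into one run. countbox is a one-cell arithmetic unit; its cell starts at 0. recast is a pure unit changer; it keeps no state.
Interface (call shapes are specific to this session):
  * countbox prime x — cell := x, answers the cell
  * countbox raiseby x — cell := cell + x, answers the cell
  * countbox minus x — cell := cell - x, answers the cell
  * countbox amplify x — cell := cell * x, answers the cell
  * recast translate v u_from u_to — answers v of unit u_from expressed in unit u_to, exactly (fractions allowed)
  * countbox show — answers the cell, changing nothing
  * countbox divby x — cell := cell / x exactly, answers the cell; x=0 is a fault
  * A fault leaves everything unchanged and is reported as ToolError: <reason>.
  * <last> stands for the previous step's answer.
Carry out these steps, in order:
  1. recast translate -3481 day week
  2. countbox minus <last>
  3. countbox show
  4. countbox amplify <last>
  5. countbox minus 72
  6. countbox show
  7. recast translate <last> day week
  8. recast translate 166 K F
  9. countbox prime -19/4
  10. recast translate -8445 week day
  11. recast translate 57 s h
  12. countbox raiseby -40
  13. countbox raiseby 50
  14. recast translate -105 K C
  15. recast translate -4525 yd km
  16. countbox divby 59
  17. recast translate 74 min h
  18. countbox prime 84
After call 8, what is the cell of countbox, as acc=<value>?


Do: recast translate[v=-3481; u_from=day; u_to=week]
See: -3481/7
Do: countbox minus[x=<last>]
See: 3481/7
Do: countbox show[]
See: 3481/7
Do: countbox amplify[x=<last>]
See: 12117361/49
Do: countbox minus[x=72]
See: 12113833/49
Do: countbox show[]
See: 12113833/49
Do: recast translate[v=<last>; u_from=day; u_to=week]
See: 12113833/343
Do: recast translate[v=166; u_from=K; u_to=F]
See: -16087/100
Do: countbox prime[x=-19/4]
See: -19/4
Do: recast translate[v=-8445; u_from=week; u_to=day]
See: -59115
Do: recast translate[v=57; u_from=s; u_to=h]
See: 19/1200
Do: countbox raiseby[x=-40]
See: -179/4
Do: countbox raiseby[x=50]
See: 21/4
Do: recast translate[v=-105; u_from=K; u_to=C]
See: -7563/20
Do: recast translate[v=-4525; u_from=yd; u_to=km]
See: -206883/50000
Do: countbox divby[x=59]
See: 21/236
Do: recast translate[v=74; u_from=min; u_to=h]
See: 37/30
Do: countbox prime[x=84]
See: 84

Answer: acc=12113833/49


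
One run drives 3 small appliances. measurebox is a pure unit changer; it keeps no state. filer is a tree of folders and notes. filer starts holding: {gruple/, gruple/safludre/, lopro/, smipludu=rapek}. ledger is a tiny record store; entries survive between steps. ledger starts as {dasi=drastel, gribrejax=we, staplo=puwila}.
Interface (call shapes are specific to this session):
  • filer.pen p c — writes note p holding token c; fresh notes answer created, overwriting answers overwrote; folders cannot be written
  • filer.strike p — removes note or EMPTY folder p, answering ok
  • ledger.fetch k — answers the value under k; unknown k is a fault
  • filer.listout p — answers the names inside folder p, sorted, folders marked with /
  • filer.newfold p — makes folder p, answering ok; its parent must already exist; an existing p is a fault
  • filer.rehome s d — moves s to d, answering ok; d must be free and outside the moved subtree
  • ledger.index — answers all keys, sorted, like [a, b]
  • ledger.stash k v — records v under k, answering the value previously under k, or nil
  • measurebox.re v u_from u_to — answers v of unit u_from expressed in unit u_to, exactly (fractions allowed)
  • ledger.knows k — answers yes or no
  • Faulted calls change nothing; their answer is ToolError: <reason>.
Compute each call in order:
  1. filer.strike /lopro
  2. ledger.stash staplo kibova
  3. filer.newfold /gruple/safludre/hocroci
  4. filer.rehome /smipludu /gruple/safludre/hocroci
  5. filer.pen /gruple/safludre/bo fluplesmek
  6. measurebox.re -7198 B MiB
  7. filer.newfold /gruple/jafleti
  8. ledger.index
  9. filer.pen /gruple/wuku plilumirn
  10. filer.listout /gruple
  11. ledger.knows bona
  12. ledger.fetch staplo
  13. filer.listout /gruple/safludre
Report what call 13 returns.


I use filer.strike on p='/lopro', and see ok.
I call ledger.stash on k='staplo', v='kibova', yielding puwila.
Next I call filer.newfold on p='/gruple/safludre/hocroci', and see ok.
Now I run filer.rehome on s='/smipludu', d='/gruple/safludre/hocroci', which returns ToolError: exists.
I try filer.pen on p='/gruple/safludre/bo', c='fluplesmek', and see created.
Calling measurebox.re on v='-7198', u_from='B', u_to='MiB', yielding -3599/524288.
I invoke filer.newfold on p='/gruple/jafleti', → ok.
I run ledger.index, → [dasi, gribrejax, staplo].
Invoking filer.pen on p='/gruple/wuku', c='plilumirn', yielding created.
Now I run filer.listout on p='/gruple', yielding [jafleti/, safludre/, wuku].
I run ledger.knows on k='bona', — result: no.
I try ledger.fetch on k='staplo', and get kibova.
Calling filer.listout on p='/gruple/safludre', → [bo, hocroci/].

Answer: [bo, hocroci/]


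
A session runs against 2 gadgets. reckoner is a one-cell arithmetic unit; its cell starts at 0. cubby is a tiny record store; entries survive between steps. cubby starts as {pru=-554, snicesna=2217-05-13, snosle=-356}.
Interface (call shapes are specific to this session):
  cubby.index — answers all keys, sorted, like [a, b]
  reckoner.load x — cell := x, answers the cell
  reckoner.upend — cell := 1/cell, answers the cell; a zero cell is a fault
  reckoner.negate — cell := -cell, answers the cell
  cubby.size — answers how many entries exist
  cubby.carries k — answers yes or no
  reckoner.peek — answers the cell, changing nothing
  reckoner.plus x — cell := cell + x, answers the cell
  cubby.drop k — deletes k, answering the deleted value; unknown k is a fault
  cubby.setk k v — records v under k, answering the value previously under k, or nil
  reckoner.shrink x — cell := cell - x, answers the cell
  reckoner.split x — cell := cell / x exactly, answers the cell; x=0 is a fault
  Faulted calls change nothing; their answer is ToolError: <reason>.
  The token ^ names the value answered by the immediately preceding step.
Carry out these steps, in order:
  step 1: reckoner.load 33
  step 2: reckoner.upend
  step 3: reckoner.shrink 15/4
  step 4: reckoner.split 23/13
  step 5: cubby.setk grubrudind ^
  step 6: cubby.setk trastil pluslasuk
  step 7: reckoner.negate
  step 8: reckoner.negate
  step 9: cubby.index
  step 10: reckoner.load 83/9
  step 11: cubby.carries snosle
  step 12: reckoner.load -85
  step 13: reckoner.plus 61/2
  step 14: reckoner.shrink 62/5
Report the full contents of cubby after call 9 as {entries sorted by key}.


Answer: {grubrudind=-6383/3036, pru=-554, snicesna=2217-05-13, snosle=-356, trastil=pluslasuk}

Derivation:
! reckoner.load(x='33') => 33
! reckoner.upend() => 1/33
! reckoner.shrink(x='15/4') => -491/132
! reckoner.split(x='23/13') => -6383/3036
! cubby.setk(k='grubrudind', v='^') => nil
! cubby.setk(k='trastil', v='pluslasuk') => nil
! reckoner.negate() => 6383/3036
! reckoner.negate() => -6383/3036
! cubby.index() => [grubrudind, pru, snicesna, snosle, trastil]
! reckoner.load(x='83/9') => 83/9
! cubby.carries(k='snosle') => yes
! reckoner.load(x='-85') => -85
! reckoner.plus(x='61/2') => -109/2
! reckoner.shrink(x='62/5') => -669/10


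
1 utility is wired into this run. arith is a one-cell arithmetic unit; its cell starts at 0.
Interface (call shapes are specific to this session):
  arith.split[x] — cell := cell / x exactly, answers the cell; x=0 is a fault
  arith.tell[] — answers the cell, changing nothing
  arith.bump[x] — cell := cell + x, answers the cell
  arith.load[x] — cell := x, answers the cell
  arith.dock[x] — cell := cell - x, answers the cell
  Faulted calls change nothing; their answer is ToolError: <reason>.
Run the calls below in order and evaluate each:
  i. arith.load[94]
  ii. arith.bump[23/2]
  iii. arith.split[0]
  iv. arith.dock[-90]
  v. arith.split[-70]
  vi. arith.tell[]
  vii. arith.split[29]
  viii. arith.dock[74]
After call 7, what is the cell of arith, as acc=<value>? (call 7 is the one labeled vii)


Answer: acc=-391/4060

Derivation:
# 1. arith.load(x=94) -> 94
# 2. arith.bump(x=23/2) -> 211/2
# 3. arith.split(x=0) -> ToolError: division by zero
# 4. arith.dock(x=-90) -> 391/2
# 5. arith.split(x=-70) -> -391/140
# 6. arith.tell() -> -391/140
# 7. arith.split(x=29) -> -391/4060
# 8. arith.dock(x=74) -> -300831/4060


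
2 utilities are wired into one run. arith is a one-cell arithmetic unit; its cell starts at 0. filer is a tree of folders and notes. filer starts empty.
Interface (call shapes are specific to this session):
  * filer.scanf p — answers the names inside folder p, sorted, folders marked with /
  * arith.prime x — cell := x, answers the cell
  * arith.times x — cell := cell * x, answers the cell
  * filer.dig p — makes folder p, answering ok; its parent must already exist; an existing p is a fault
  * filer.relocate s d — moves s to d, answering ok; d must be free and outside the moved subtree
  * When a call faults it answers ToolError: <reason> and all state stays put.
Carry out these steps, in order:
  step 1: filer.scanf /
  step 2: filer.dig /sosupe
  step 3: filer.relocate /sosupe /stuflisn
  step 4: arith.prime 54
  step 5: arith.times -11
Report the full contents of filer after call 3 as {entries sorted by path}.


Do: filer.scanf[p=/]
See: []
Do: filer.dig[p=/sosupe]
See: ok
Do: filer.relocate[s=/sosupe; d=/stuflisn]
See: ok
Do: arith.prime[x=54]
See: 54
Do: arith.times[x=-11]
See: -594

Answer: {stuflisn/}


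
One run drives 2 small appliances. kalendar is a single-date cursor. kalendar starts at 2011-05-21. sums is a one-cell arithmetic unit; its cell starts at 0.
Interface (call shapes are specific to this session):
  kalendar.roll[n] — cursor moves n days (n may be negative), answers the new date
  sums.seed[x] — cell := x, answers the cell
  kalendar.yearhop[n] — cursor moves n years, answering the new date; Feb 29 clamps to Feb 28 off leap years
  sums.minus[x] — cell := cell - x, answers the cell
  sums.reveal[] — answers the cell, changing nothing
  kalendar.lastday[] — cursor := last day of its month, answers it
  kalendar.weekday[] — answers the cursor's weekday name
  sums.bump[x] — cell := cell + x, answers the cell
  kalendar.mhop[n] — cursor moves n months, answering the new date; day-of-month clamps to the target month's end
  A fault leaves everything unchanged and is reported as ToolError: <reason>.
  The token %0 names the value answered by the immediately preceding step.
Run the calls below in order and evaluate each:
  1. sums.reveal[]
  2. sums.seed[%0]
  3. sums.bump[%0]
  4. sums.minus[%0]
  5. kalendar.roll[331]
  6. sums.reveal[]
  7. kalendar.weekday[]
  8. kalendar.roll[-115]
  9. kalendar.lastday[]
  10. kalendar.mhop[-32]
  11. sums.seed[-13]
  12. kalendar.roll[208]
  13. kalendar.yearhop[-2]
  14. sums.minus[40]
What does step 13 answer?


→ sums.reveal()
← 0
→ sums.seed(x: %0)
← 0
→ sums.bump(x: %0)
← 0
→ sums.minus(x: %0)
← 0
→ kalendar.roll(n: 331)
← 2012-04-16
→ sums.reveal()
← 0
→ kalendar.weekday()
← Monday
→ kalendar.roll(n: -115)
← 2011-12-23
→ kalendar.lastday()
← 2011-12-31
→ kalendar.mhop(n: -32)
← 2009-04-30
→ sums.seed(x: -13)
← -13
→ kalendar.roll(n: 208)
← 2009-11-24
→ kalendar.yearhop(n: -2)
← 2007-11-24
→ sums.minus(x: 40)
← -53

Answer: 2007-11-24


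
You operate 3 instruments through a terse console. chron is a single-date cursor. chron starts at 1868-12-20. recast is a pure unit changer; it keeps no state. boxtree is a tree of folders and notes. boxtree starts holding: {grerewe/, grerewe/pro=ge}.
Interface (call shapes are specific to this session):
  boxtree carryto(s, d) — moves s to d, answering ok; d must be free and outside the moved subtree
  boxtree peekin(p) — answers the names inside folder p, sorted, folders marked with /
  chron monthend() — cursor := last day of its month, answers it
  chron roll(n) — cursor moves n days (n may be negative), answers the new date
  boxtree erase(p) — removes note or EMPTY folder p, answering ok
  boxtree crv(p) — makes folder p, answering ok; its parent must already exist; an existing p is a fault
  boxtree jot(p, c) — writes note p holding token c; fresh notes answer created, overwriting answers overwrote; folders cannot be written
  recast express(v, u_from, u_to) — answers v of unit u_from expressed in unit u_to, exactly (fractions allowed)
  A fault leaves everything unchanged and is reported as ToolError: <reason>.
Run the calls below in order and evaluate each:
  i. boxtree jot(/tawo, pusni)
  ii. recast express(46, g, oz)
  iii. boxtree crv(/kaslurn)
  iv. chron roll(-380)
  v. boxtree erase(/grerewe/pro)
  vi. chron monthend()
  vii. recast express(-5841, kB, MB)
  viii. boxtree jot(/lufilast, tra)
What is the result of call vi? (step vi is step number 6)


Next I call boxtree jot on p: /tawo, c: pusni, and get created.
Now I run recast express on v: 46, u_from: g, u_to: oz, which returns 73600000/45359237.
I invoke boxtree crv on p: /kaslurn, — result: ok.
I use chron roll on n: -380, which returns 1867-12-06.
I invoke boxtree erase on p: /grerewe/pro, → ok.
I try chron monthend(), and observe 1867-12-31.
Now I run recast express on v: -5841, u_from: kB, u_to: MB, which returns -5841/1000.
I invoke boxtree jot on p: /lufilast, c: tra, giving created.

Answer: 1867-12-31


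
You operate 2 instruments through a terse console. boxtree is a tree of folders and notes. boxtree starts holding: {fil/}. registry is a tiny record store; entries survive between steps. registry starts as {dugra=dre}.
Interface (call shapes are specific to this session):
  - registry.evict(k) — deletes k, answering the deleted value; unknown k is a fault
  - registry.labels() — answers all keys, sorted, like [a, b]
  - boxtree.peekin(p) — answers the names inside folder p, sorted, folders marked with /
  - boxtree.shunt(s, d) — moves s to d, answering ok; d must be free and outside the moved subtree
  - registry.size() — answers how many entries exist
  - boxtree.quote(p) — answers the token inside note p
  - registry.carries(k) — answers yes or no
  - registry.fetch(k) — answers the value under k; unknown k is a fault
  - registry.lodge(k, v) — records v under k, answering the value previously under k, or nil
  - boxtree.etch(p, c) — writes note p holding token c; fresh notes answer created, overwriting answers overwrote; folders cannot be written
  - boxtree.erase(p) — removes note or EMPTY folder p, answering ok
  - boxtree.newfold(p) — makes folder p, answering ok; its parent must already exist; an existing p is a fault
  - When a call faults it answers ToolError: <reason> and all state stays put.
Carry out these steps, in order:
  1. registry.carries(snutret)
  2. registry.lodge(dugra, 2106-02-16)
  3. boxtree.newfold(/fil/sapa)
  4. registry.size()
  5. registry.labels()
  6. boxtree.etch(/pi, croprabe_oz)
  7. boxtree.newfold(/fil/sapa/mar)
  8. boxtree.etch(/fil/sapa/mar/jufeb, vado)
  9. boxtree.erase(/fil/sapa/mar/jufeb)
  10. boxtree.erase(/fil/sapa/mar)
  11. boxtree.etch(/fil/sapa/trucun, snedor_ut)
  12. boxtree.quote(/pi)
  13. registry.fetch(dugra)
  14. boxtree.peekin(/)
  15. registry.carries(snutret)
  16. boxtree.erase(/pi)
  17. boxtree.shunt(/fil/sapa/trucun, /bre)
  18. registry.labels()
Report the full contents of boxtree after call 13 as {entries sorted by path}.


Answer: {fil/, fil/sapa/, fil/sapa/trucun=snedor_ut, pi=croprabe_oz}

Derivation:
Do: registry.carries[k='snutret']
See: no
Do: registry.lodge[k='dugra'; v='2106-02-16']
See: dre
Do: boxtree.newfold[p='/fil/sapa']
See: ok
Do: registry.size[]
See: 1
Do: registry.labels[]
See: [dugra]
Do: boxtree.etch[p='/pi'; c='croprabe_oz']
See: created
Do: boxtree.newfold[p='/fil/sapa/mar']
See: ok
Do: boxtree.etch[p='/fil/sapa/mar/jufeb'; c='vado']
See: created
Do: boxtree.erase[p='/fil/sapa/mar/jufeb']
See: ok
Do: boxtree.erase[p='/fil/sapa/mar']
See: ok
Do: boxtree.etch[p='/fil/sapa/trucun'; c='snedor_ut']
See: created
Do: boxtree.quote[p='/pi']
See: croprabe_oz
Do: registry.fetch[k='dugra']
See: 2106-02-16
Do: boxtree.peekin[p='/']
See: [fil/, pi]
Do: registry.carries[k='snutret']
See: no
Do: boxtree.erase[p='/pi']
See: ok
Do: boxtree.shunt[s='/fil/sapa/trucun'; d='/bre']
See: ok
Do: registry.labels[]
See: [dugra]


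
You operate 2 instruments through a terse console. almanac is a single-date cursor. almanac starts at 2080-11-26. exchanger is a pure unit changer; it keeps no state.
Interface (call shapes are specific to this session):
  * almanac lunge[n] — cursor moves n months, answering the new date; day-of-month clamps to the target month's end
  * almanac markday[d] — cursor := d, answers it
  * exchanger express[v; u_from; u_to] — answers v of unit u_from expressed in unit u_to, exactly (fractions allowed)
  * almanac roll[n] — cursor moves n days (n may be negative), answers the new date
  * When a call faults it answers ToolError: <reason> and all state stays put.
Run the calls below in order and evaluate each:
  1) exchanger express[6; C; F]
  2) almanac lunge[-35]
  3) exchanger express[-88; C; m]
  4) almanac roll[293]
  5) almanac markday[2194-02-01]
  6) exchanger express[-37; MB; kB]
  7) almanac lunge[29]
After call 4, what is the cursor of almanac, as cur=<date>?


Answer: cur=2078-10-15

Derivation:
-- exchanger express(6, C, F) == 214/5
-- almanac lunge(-35) == 2077-12-26
-- exchanger express(-88, C, m) == ToolError: incompatible units
-- almanac roll(293) == 2078-10-15
-- almanac markday(2194-02-01) == 2194-02-01
-- exchanger express(-37, MB, kB) == -37000
-- almanac lunge(29) == 2196-07-01


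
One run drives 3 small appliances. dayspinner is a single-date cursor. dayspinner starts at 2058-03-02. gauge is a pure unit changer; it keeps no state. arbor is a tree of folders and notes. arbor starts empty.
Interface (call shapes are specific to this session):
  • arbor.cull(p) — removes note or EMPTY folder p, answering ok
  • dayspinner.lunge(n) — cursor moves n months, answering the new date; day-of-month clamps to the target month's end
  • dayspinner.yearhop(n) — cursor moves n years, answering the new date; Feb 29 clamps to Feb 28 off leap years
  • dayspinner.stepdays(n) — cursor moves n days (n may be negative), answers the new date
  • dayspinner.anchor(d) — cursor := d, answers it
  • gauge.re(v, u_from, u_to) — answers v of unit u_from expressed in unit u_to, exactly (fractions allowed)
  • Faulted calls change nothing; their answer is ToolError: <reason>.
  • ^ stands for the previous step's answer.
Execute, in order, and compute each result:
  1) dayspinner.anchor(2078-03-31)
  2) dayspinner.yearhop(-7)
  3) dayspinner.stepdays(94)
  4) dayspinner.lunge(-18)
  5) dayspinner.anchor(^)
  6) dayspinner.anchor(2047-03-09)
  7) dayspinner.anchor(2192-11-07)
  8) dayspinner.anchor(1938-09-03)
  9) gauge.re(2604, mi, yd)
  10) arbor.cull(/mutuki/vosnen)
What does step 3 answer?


Answer: 2071-07-03

Derivation:
I try dayspinner.anchor with d='2078-03-31': 2078-03-31.
Next I call dayspinner.yearhop with n='-7', which returns 2071-03-31.
I try dayspinner.stepdays with n='94', and get 2071-07-03.
Next I call dayspinner.lunge with n='-18', and observe 2070-01-03.
I try dayspinner.anchor with d='^', and get 2070-01-03.
Now I run dayspinner.anchor with d='2047-03-09', and get 2047-03-09.
Now I run dayspinner.anchor with d='2192-11-07', and see 2192-11-07.
Then dayspinner.anchor with d='1938-09-03': 1938-09-03.
I run gauge.re with v='2604', u_from='mi', u_to='yd', giving 4583040.
Then arbor.cull with p='/mutuki/vosnen', and observe ToolError: not found.


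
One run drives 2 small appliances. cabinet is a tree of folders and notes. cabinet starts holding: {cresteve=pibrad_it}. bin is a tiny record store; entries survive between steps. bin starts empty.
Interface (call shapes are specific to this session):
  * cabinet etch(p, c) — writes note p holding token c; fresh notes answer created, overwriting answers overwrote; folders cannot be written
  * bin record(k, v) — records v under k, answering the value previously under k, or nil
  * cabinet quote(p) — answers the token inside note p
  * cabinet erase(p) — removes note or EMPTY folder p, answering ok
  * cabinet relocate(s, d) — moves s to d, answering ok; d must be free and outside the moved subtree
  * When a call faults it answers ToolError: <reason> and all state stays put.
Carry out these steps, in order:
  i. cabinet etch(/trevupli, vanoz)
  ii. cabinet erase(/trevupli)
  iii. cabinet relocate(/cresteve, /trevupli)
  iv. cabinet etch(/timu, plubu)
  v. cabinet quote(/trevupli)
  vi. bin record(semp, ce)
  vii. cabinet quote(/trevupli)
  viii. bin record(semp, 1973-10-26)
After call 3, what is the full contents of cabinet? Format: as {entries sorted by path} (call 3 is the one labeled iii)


Answer: {trevupli=pibrad_it}

Derivation:
Invoking cabinet etch using p='/trevupli', c='vanoz', giving created.
I run cabinet erase using p='/trevupli', — result: ok.
Using cabinet relocate using s='/cresteve', d='/trevupli', which returns ok.
I use cabinet etch using p='/timu', c='plubu', yielding created.
I invoke cabinet quote using p='/trevupli', which returns pibrad_it.
I use bin record using k='semp', v='ce', and observe nil.
I run cabinet quote using p='/trevupli', giving pibrad_it.
Now I run bin record using k='semp', v='1973-10-26', giving ce.


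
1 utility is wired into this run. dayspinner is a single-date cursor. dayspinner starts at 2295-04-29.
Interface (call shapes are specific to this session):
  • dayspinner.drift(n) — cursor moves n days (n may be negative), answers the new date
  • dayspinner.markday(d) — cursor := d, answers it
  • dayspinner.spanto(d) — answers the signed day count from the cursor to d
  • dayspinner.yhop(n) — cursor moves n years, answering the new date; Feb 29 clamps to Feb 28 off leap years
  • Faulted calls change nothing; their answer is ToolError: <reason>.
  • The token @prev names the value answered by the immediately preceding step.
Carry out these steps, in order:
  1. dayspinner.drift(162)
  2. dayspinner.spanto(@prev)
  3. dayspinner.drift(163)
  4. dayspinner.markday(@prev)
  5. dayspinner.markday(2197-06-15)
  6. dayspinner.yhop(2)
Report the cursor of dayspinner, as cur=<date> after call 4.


[in] drift 162
:: 2295-10-08
[in] spanto @prev
:: 0
[in] drift 163
:: 2296-03-19
[in] markday @prev
:: 2296-03-19
[in] markday 2197-06-15
:: 2197-06-15
[in] yhop 2
:: 2199-06-15

Answer: cur=2296-03-19


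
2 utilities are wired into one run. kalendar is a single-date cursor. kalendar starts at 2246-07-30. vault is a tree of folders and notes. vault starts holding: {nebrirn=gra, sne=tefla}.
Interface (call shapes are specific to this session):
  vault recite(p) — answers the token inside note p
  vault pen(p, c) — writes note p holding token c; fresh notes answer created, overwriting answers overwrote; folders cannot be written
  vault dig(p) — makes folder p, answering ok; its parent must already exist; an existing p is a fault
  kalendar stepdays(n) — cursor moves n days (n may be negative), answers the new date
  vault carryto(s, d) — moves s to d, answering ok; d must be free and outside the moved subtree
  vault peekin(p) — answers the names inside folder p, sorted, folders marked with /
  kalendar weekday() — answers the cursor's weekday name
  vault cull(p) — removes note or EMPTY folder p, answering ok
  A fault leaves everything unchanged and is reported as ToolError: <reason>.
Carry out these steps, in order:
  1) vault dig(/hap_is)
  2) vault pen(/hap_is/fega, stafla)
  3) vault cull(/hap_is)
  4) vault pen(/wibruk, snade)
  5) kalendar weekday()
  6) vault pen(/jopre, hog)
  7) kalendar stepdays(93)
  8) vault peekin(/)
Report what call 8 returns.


Answer: [hap_is/, jopre, nebrirn, sne, wibruk]

Derivation:
Invoking vault dig on p='/hap_is', yielding ok.
Calling vault pen on p='/hap_is/fega', c='stafla': created.
Using vault cull on p='/hap_is', — result: ToolError: not empty.
I try vault pen on p='/wibruk', c='snade', which returns created.
Then kalendar weekday, yielding Thursday.
Invoking vault pen on p='/jopre', c='hog': created.
Now I run kalendar stepdays on n='93', and observe 2246-10-31.
I run vault peekin on p='/': [hap_is/, jopre, nebrirn, sne, wibruk].


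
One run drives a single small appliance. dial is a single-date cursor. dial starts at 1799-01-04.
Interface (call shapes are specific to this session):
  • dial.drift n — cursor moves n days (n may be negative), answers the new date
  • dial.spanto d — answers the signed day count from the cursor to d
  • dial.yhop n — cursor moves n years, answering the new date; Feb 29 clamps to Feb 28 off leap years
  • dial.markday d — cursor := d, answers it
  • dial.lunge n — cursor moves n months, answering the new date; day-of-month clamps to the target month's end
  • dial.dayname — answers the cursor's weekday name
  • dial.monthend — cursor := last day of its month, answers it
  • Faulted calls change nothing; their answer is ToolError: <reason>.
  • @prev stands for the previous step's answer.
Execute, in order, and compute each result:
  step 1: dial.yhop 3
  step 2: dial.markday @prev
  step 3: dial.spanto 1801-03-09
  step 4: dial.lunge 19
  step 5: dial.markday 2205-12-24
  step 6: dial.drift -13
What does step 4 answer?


[in] dial.yhop n='3'
  1802-01-04
[in] dial.markday d='@prev'
  1802-01-04
[in] dial.spanto d='1801-03-09'
  -301
[in] dial.lunge n='19'
  1803-08-04
[in] dial.markday d='2205-12-24'
  2205-12-24
[in] dial.drift n='-13'
  2205-12-11

Answer: 1803-08-04
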